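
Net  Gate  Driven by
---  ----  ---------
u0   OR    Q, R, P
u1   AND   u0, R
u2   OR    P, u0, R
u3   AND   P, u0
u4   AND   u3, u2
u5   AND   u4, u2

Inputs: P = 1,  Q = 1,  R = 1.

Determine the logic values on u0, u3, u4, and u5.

u0 = Q OR R OR P = 1 OR 1 OR 1 = 1
u2 = P OR u0 OR R = 1 OR 1 OR 1 = 1
u3 = P AND u0 = 1 AND 1 = 1
u4 = u3 AND u2 = 1 AND 1 = 1
u5 = u4 AND u2 = 1 AND 1 = 1

u0 = 1, u3 = 1, u4 = 1, u5 = 1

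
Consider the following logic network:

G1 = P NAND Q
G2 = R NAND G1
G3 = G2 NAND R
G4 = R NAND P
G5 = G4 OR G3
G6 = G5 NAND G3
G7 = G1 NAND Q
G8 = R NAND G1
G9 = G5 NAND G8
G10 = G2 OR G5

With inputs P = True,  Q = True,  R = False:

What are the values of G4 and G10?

G1 = P NAND Q = True NAND True = False
G2 = R NAND G1 = False NAND False = True
G3 = G2 NAND R = True NAND False = True
G4 = R NAND P = False NAND True = True
G5 = G4 OR G3 = True OR True = True
G10 = G2 OR G5 = True OR True = True

G4 = True, G10 = True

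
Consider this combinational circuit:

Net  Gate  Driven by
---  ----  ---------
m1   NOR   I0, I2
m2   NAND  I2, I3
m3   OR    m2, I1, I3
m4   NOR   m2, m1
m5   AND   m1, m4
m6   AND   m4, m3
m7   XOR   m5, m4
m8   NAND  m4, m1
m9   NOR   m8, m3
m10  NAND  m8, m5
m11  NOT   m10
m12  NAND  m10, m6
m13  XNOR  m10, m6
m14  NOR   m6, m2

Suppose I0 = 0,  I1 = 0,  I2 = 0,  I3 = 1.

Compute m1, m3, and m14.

m1 = 1; m3 = 1; m14 = 0

m1 = I0 NOR I2 = 0 NOR 0 = 1
m2 = I2 NAND I3 = 0 NAND 1 = 1
m3 = m2 OR I1 OR I3 = 1 OR 0 OR 1 = 1
m4 = m2 NOR m1 = 1 NOR 1 = 0
m6 = m4 AND m3 = 0 AND 1 = 0
m14 = m6 NOR m2 = 0 NOR 1 = 0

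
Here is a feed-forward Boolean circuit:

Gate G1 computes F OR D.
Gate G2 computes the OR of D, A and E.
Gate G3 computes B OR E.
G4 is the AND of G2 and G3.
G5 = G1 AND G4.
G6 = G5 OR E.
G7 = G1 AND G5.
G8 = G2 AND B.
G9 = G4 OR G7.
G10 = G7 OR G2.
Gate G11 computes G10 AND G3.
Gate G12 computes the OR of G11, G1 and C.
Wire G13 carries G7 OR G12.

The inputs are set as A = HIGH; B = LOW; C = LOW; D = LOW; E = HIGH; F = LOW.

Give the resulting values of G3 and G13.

G1 = F OR D = LOW OR LOW = LOW
G2 = D OR A OR E = LOW OR HIGH OR HIGH = HIGH
G3 = B OR E = LOW OR HIGH = HIGH
G4 = G2 AND G3 = HIGH AND HIGH = HIGH
G5 = G1 AND G4 = LOW AND HIGH = LOW
G7 = G1 AND G5 = LOW AND LOW = LOW
G10 = G7 OR G2 = LOW OR HIGH = HIGH
G11 = G10 AND G3 = HIGH AND HIGH = HIGH
G12 = G11 OR G1 OR C = HIGH OR LOW OR LOW = HIGH
G13 = G7 OR G12 = LOW OR HIGH = HIGH

G3 = HIGH; G13 = HIGH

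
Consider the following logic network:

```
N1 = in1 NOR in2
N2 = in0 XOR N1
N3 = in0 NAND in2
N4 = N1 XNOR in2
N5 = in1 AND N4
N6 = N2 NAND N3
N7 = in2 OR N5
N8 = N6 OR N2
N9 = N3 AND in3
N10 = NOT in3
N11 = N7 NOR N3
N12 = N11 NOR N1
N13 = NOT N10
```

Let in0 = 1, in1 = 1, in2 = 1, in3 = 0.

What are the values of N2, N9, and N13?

N1 = in1 NOR in2 = 1 NOR 1 = 0
N2 = in0 XOR N1 = 1 XOR 0 = 1
N3 = in0 NAND in2 = 1 NAND 1 = 0
N9 = N3 AND in3 = 0 AND 0 = 0
N10 = NOT in3 = NOT 0 = 1
N13 = NOT N10 = NOT 1 = 0

N2 = 1  N9 = 0  N13 = 0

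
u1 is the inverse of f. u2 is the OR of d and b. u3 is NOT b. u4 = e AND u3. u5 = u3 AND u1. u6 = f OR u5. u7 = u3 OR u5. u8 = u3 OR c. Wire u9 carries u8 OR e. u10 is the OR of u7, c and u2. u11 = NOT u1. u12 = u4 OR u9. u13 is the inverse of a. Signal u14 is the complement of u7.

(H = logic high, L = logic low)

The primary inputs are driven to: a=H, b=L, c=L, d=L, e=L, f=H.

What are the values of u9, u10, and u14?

u9 = H, u10 = H, u14 = L

u1 = NOT f = NOT H = L
u2 = d OR b = L OR L = L
u3 = NOT b = NOT L = H
u5 = u3 AND u1 = H AND L = L
u7 = u3 OR u5 = H OR L = H
u8 = u3 OR c = H OR L = H
u9 = u8 OR e = H OR L = H
u10 = u7 OR c OR u2 = H OR L OR L = H
u14 = NOT u7 = NOT H = L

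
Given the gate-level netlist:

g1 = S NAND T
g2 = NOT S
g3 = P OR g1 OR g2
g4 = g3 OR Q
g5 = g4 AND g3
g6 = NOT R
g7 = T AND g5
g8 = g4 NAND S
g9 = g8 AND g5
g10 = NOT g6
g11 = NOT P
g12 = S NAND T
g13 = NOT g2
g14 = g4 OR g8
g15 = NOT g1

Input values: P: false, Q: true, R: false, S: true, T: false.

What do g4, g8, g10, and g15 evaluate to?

g4 = true  g8 = false  g10 = false  g15 = false

g1 = S NAND T = true NAND false = true
g2 = NOT S = NOT true = false
g3 = P OR g1 OR g2 = false OR true OR false = true
g4 = g3 OR Q = true OR true = true
g6 = NOT R = NOT false = true
g8 = g4 NAND S = true NAND true = false
g10 = NOT g6 = NOT true = false
g15 = NOT g1 = NOT true = false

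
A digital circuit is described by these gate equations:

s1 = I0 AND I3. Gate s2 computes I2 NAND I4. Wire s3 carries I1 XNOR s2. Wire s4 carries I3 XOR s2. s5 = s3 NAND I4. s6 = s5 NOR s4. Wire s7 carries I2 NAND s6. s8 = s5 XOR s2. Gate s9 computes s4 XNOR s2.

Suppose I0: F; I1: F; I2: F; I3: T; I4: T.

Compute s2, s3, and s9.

s2 = I2 NAND I4 = F NAND T = T
s3 = I1 XNOR s2 = F XNOR T = F
s4 = I3 XOR s2 = T XOR T = F
s9 = s4 XNOR s2 = F XNOR T = F

s2 = T, s3 = F, s9 = F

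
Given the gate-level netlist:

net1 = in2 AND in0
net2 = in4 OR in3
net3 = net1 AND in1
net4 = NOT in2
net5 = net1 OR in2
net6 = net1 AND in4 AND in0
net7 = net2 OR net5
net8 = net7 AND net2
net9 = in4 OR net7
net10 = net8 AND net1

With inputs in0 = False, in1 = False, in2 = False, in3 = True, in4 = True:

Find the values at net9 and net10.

net9 = True, net10 = False

net1 = in2 AND in0 = False AND False = False
net2 = in4 OR in3 = True OR True = True
net5 = net1 OR in2 = False OR False = False
net7 = net2 OR net5 = True OR False = True
net8 = net7 AND net2 = True AND True = True
net9 = in4 OR net7 = True OR True = True
net10 = net8 AND net1 = True AND False = False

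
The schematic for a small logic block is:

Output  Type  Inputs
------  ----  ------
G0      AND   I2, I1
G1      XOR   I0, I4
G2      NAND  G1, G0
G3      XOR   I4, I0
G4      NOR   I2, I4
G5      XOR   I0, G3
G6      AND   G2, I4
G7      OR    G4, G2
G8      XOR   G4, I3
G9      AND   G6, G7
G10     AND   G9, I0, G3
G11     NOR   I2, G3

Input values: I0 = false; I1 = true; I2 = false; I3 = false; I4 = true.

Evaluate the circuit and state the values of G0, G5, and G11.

G0 = I2 AND I1 = false AND true = false
G3 = I4 XOR I0 = true XOR false = true
G5 = I0 XOR G3 = false XOR true = true
G11 = I2 NOR G3 = false NOR true = false

G0 = false, G5 = true, G11 = false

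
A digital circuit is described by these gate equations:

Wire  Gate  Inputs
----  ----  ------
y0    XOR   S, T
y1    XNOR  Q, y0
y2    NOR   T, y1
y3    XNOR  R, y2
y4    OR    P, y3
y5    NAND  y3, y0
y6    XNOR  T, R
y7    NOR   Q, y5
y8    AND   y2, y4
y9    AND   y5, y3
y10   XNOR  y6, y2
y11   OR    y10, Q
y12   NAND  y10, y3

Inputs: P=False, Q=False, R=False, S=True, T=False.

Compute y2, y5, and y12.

y0 = S XOR T = True XOR False = True
y1 = Q XNOR y0 = False XNOR True = False
y2 = T NOR y1 = False NOR False = True
y3 = R XNOR y2 = False XNOR True = False
y5 = y3 NAND y0 = False NAND True = True
y6 = T XNOR R = False XNOR False = True
y10 = y6 XNOR y2 = True XNOR True = True
y12 = y10 NAND y3 = True NAND False = True

y2 = True, y5 = True, y12 = True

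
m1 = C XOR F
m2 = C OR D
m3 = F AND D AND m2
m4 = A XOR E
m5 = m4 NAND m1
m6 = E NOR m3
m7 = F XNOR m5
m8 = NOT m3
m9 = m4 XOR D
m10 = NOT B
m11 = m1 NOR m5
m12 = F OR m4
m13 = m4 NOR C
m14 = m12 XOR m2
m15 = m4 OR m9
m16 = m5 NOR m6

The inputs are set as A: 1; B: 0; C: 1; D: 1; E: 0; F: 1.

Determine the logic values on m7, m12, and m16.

m1 = C XOR F = 1 XOR 1 = 0
m2 = C OR D = 1 OR 1 = 1
m3 = F AND D AND m2 = 1 AND 1 AND 1 = 1
m4 = A XOR E = 1 XOR 0 = 1
m5 = m4 NAND m1 = 1 NAND 0 = 1
m6 = E NOR m3 = 0 NOR 1 = 0
m7 = F XNOR m5 = 1 XNOR 1 = 1
m12 = F OR m4 = 1 OR 1 = 1
m16 = m5 NOR m6 = 1 NOR 0 = 0

m7 = 1, m12 = 1, m16 = 0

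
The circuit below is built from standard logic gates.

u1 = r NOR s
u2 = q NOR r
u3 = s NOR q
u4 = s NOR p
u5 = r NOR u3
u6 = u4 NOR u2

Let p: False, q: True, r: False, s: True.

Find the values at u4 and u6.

u2 = q NOR r = True NOR False = False
u4 = s NOR p = True NOR False = False
u6 = u4 NOR u2 = False NOR False = True

u4 = False, u6 = True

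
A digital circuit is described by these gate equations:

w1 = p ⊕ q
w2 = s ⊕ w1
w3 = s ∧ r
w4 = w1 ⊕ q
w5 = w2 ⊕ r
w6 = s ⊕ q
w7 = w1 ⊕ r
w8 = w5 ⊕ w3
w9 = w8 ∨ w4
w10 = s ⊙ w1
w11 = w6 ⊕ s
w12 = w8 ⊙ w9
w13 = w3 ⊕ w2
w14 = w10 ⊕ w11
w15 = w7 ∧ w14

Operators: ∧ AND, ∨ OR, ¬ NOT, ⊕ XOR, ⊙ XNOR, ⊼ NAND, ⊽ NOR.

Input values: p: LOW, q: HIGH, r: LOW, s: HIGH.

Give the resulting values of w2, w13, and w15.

w2 = LOW, w13 = LOW, w15 = LOW

w1 = p XOR q = LOW XOR HIGH = HIGH
w2 = s XOR w1 = HIGH XOR HIGH = LOW
w3 = s AND r = HIGH AND LOW = LOW
w6 = s XOR q = HIGH XOR HIGH = LOW
w7 = w1 XOR r = HIGH XOR LOW = HIGH
w10 = s XNOR w1 = HIGH XNOR HIGH = HIGH
w11 = w6 XOR s = LOW XOR HIGH = HIGH
w13 = w3 XOR w2 = LOW XOR LOW = LOW
w14 = w10 XOR w11 = HIGH XOR HIGH = LOW
w15 = w7 AND w14 = HIGH AND LOW = LOW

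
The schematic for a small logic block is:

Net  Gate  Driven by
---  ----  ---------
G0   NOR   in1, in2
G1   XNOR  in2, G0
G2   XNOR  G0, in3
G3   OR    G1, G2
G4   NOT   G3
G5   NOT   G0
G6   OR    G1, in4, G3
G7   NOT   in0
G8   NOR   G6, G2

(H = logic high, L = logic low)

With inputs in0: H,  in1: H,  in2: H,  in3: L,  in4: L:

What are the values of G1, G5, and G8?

G1 = L, G5 = H, G8 = L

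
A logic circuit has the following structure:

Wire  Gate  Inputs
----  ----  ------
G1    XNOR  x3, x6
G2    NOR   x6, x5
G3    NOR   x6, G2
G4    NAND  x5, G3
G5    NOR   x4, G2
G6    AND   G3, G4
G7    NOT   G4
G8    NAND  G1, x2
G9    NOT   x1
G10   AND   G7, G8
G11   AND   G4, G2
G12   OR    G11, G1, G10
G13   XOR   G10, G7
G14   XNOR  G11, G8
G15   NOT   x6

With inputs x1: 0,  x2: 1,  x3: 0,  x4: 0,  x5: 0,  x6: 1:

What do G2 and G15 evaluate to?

G2 = 0, G15 = 0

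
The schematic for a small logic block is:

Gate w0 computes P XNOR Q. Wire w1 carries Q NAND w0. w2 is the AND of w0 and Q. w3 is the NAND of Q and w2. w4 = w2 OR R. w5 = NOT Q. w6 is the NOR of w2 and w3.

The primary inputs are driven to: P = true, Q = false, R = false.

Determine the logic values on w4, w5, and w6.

w4 = false, w5 = true, w6 = false

w0 = P XNOR Q = true XNOR false = false
w2 = w0 AND Q = false AND false = false
w3 = Q NAND w2 = false NAND false = true
w4 = w2 OR R = false OR false = false
w5 = NOT Q = NOT false = true
w6 = w2 NOR w3 = false NOR true = false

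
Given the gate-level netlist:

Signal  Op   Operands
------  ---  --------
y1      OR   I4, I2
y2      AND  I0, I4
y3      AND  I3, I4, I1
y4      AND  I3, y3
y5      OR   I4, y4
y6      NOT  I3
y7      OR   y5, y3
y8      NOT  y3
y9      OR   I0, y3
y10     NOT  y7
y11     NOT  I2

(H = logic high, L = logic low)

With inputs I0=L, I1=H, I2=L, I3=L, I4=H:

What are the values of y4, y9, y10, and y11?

y3 = I3 AND I4 AND I1 = L AND H AND H = L
y4 = I3 AND y3 = L AND L = L
y5 = I4 OR y4 = H OR L = H
y7 = y5 OR y3 = H OR L = H
y9 = I0 OR y3 = L OR L = L
y10 = NOT y7 = NOT H = L
y11 = NOT I2 = NOT L = H

y4 = L, y9 = L, y10 = L, y11 = H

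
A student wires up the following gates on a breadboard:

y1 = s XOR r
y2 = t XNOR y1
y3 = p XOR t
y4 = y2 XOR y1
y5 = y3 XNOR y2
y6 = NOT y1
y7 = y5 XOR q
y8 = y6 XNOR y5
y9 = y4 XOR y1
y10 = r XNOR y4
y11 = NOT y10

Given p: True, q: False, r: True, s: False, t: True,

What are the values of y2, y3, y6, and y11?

y2 = True  y3 = False  y6 = False  y11 = True

y1 = s XOR r = False XOR True = True
y2 = t XNOR y1 = True XNOR True = True
y3 = p XOR t = True XOR True = False
y4 = y2 XOR y1 = True XOR True = False
y6 = NOT y1 = NOT True = False
y10 = r XNOR y4 = True XNOR False = False
y11 = NOT y10 = NOT False = True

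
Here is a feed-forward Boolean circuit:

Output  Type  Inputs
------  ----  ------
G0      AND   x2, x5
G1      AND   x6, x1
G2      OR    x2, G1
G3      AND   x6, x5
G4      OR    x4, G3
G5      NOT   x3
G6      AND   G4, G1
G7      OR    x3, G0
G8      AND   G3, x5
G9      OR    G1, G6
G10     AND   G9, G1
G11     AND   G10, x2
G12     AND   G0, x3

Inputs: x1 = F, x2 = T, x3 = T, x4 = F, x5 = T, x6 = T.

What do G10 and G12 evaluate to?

G10 = F  G12 = T

G0 = x2 AND x5 = T AND T = T
G1 = x6 AND x1 = T AND F = F
G3 = x6 AND x5 = T AND T = T
G4 = x4 OR G3 = F OR T = T
G6 = G4 AND G1 = T AND F = F
G9 = G1 OR G6 = F OR F = F
G10 = G9 AND G1 = F AND F = F
G12 = G0 AND x3 = T AND T = T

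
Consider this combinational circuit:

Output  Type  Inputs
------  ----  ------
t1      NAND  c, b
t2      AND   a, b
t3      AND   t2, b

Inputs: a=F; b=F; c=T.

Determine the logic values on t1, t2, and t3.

t1 = c NAND b = T NAND F = T
t2 = a AND b = F AND F = F
t3 = t2 AND b = F AND F = F

t1 = T; t2 = F; t3 = F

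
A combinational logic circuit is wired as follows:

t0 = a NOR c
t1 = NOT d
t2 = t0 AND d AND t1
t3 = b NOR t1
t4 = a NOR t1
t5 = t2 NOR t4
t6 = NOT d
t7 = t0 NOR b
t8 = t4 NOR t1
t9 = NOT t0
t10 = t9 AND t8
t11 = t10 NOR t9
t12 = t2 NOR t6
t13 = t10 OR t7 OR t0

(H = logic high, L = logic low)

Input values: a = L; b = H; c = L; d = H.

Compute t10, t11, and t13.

t10 = L, t11 = H, t13 = H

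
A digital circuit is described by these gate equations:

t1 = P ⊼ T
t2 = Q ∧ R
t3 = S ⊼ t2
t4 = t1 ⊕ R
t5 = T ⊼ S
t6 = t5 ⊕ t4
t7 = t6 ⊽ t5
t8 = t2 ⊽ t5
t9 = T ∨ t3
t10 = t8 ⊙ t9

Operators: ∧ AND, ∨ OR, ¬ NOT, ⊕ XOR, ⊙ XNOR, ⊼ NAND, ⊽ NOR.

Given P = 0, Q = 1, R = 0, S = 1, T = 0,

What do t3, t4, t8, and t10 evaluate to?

t1 = P NAND T = 0 NAND 0 = 1
t2 = Q AND R = 1 AND 0 = 0
t3 = S NAND t2 = 1 NAND 0 = 1
t4 = t1 XOR R = 1 XOR 0 = 1
t5 = T NAND S = 0 NAND 1 = 1
t8 = t2 NOR t5 = 0 NOR 1 = 0
t9 = T OR t3 = 0 OR 1 = 1
t10 = t8 XNOR t9 = 0 XNOR 1 = 0

t3 = 1, t4 = 1, t8 = 0, t10 = 0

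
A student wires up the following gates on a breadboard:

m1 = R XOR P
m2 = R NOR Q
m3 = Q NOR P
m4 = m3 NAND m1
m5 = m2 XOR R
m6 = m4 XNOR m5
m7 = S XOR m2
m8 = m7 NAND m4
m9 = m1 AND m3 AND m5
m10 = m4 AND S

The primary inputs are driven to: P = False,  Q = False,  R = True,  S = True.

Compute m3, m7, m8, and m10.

m3 = True, m7 = True, m8 = True, m10 = False

m1 = R XOR P = True XOR False = True
m2 = R NOR Q = True NOR False = False
m3 = Q NOR P = False NOR False = True
m4 = m3 NAND m1 = True NAND True = False
m7 = S XOR m2 = True XOR False = True
m8 = m7 NAND m4 = True NAND False = True
m10 = m4 AND S = False AND True = False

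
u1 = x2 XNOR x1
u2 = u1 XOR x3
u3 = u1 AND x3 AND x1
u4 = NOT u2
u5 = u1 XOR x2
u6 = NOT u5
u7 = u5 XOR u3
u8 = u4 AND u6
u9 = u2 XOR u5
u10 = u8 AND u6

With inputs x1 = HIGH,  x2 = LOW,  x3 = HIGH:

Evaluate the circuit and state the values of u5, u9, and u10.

u1 = x2 XNOR x1 = LOW XNOR HIGH = LOW
u2 = u1 XOR x3 = LOW XOR HIGH = HIGH
u4 = NOT u2 = NOT HIGH = LOW
u5 = u1 XOR x2 = LOW XOR LOW = LOW
u6 = NOT u5 = NOT LOW = HIGH
u8 = u4 AND u6 = LOW AND HIGH = LOW
u9 = u2 XOR u5 = HIGH XOR LOW = HIGH
u10 = u8 AND u6 = LOW AND HIGH = LOW

u5 = LOW; u9 = HIGH; u10 = LOW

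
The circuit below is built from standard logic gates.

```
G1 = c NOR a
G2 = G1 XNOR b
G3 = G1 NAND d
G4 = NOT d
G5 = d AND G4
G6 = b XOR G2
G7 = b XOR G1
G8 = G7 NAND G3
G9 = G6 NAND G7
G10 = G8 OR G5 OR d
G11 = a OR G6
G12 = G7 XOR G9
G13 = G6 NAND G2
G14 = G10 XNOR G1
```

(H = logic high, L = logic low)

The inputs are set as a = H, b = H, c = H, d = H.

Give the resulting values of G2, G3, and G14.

G2 = L, G3 = H, G14 = L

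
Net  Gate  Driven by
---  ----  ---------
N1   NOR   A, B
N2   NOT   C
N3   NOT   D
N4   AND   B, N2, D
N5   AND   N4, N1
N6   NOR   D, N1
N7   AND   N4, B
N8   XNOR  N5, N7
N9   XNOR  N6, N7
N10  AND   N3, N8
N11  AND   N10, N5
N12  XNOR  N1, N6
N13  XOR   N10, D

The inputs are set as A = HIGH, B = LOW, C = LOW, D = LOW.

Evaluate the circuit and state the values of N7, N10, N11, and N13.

N7 = LOW  N10 = HIGH  N11 = LOW  N13 = HIGH

N1 = A NOR B = HIGH NOR LOW = LOW
N2 = NOT C = NOT LOW = HIGH
N3 = NOT D = NOT LOW = HIGH
N4 = B AND N2 AND D = LOW AND HIGH AND LOW = LOW
N5 = N4 AND N1 = LOW AND LOW = LOW
N7 = N4 AND B = LOW AND LOW = LOW
N8 = N5 XNOR N7 = LOW XNOR LOW = HIGH
N10 = N3 AND N8 = HIGH AND HIGH = HIGH
N11 = N10 AND N5 = HIGH AND LOW = LOW
N13 = N10 XOR D = HIGH XOR LOW = HIGH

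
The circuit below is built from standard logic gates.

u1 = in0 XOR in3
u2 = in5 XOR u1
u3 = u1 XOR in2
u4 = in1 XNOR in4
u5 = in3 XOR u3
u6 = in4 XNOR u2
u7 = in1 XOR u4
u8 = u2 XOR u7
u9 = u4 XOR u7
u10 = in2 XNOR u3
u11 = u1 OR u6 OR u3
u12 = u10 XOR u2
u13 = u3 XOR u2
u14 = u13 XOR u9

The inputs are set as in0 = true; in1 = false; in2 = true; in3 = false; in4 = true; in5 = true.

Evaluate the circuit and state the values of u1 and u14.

u1 = in0 XOR in3 = true XOR false = true
u2 = in5 XOR u1 = true XOR true = false
u3 = u1 XOR in2 = true XOR true = false
u4 = in1 XNOR in4 = false XNOR true = false
u7 = in1 XOR u4 = false XOR false = false
u9 = u4 XOR u7 = false XOR false = false
u13 = u3 XOR u2 = false XOR false = false
u14 = u13 XOR u9 = false XOR false = false

u1 = true, u14 = false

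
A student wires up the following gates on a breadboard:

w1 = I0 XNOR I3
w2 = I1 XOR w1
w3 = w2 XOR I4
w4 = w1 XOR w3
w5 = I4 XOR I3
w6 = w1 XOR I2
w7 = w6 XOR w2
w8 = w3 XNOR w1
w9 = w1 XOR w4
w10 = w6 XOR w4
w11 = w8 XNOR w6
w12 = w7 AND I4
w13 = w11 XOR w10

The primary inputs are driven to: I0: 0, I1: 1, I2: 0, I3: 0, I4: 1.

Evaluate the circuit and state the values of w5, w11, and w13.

w5 = 1  w11 = 1  w13 = 0

w1 = I0 XNOR I3 = 0 XNOR 0 = 1
w2 = I1 XOR w1 = 1 XOR 1 = 0
w3 = w2 XOR I4 = 0 XOR 1 = 1
w4 = w1 XOR w3 = 1 XOR 1 = 0
w5 = I4 XOR I3 = 1 XOR 0 = 1
w6 = w1 XOR I2 = 1 XOR 0 = 1
w8 = w3 XNOR w1 = 1 XNOR 1 = 1
w10 = w6 XOR w4 = 1 XOR 0 = 1
w11 = w8 XNOR w6 = 1 XNOR 1 = 1
w13 = w11 XOR w10 = 1 XOR 1 = 0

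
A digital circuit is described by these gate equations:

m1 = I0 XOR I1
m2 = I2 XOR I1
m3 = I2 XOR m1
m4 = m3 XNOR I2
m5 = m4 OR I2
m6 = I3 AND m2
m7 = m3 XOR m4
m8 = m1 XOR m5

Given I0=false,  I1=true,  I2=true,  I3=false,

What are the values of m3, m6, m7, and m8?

m1 = I0 XOR I1 = false XOR true = true
m2 = I2 XOR I1 = true XOR true = false
m3 = I2 XOR m1 = true XOR true = false
m4 = m3 XNOR I2 = false XNOR true = false
m5 = m4 OR I2 = false OR true = true
m6 = I3 AND m2 = false AND false = false
m7 = m3 XOR m4 = false XOR false = false
m8 = m1 XOR m5 = true XOR true = false

m3 = false  m6 = false  m7 = false  m8 = false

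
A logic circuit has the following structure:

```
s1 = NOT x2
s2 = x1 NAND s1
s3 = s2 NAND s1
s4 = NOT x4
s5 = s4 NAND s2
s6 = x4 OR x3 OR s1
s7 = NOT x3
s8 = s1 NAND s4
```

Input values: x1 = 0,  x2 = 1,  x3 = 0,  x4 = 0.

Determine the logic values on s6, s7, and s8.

s6 = 0, s7 = 1, s8 = 1

s1 = NOT x2 = NOT 1 = 0
s4 = NOT x4 = NOT 0 = 1
s6 = x4 OR x3 OR s1 = 0 OR 0 OR 0 = 0
s7 = NOT x3 = NOT 0 = 1
s8 = s1 NAND s4 = 0 NAND 1 = 1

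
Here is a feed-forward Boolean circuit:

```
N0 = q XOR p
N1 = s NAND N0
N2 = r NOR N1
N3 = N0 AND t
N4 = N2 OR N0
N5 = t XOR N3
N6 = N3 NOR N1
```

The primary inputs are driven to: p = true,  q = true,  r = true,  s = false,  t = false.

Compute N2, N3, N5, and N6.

N0 = q XOR p = true XOR true = false
N1 = s NAND N0 = false NAND false = true
N2 = r NOR N1 = true NOR true = false
N3 = N0 AND t = false AND false = false
N5 = t XOR N3 = false XOR false = false
N6 = N3 NOR N1 = false NOR true = false

N2 = false, N3 = false, N5 = false, N6 = false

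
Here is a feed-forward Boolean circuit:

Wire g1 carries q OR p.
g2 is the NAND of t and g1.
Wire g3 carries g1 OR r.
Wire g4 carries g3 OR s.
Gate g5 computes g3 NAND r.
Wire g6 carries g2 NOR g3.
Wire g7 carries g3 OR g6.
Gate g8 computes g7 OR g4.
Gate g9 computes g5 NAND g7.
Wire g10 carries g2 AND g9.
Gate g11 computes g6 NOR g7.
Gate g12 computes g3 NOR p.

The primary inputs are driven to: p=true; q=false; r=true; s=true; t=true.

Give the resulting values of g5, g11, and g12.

g1 = q OR p = false OR true = true
g2 = t NAND g1 = true NAND true = false
g3 = g1 OR r = true OR true = true
g5 = g3 NAND r = true NAND true = false
g6 = g2 NOR g3 = false NOR true = false
g7 = g3 OR g6 = true OR false = true
g11 = g6 NOR g7 = false NOR true = false
g12 = g3 NOR p = true NOR true = false

g5 = false; g11 = false; g12 = false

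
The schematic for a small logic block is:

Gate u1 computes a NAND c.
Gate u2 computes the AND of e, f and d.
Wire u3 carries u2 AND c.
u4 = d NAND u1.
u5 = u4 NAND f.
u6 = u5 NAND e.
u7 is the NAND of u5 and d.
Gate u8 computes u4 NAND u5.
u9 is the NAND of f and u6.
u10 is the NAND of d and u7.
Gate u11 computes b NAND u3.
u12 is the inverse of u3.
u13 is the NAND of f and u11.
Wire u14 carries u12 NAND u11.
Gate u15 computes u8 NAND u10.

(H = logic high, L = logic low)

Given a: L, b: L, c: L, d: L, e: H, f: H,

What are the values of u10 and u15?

u10 = H  u15 = L

u1 = a NAND c = L NAND L = H
u4 = d NAND u1 = L NAND H = H
u5 = u4 NAND f = H NAND H = L
u7 = u5 NAND d = L NAND L = H
u8 = u4 NAND u5 = H NAND L = H
u10 = d NAND u7 = L NAND H = H
u15 = u8 NAND u10 = H NAND H = L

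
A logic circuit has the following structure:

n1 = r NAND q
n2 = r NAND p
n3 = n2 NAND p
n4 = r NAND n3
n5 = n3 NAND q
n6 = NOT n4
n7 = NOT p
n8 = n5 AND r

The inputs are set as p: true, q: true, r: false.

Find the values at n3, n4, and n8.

n2 = r NAND p = false NAND true = true
n3 = n2 NAND p = true NAND true = false
n4 = r NAND n3 = false NAND false = true
n5 = n3 NAND q = false NAND true = true
n8 = n5 AND r = true AND false = false

n3 = false; n4 = true; n8 = false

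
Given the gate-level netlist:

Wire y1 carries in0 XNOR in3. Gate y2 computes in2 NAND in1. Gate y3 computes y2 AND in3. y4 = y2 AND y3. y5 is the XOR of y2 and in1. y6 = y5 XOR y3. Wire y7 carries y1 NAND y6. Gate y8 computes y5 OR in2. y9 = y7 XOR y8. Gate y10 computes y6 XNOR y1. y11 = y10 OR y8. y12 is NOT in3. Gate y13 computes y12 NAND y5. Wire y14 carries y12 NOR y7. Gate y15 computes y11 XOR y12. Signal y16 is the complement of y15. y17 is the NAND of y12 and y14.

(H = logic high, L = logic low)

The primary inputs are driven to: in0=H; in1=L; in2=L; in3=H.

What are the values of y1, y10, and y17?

y1 = in0 XNOR in3 = H XNOR H = H
y2 = in2 NAND in1 = L NAND L = H
y3 = y2 AND in3 = H AND H = H
y5 = y2 XOR in1 = H XOR L = H
y6 = y5 XOR y3 = H XOR H = L
y7 = y1 NAND y6 = H NAND L = H
y10 = y6 XNOR y1 = L XNOR H = L
y12 = NOT in3 = NOT H = L
y14 = y12 NOR y7 = L NOR H = L
y17 = y12 NAND y14 = L NAND L = H

y1 = H, y10 = L, y17 = H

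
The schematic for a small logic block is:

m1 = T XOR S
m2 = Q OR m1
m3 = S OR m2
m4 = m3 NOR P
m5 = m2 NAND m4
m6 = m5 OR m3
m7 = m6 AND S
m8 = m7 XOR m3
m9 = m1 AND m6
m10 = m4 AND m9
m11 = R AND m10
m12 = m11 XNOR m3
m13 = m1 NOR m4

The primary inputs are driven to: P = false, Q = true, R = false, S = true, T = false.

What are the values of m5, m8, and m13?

m1 = T XOR S = false XOR true = true
m2 = Q OR m1 = true OR true = true
m3 = S OR m2 = true OR true = true
m4 = m3 NOR P = true NOR false = false
m5 = m2 NAND m4 = true NAND false = true
m6 = m5 OR m3 = true OR true = true
m7 = m6 AND S = true AND true = true
m8 = m7 XOR m3 = true XOR true = false
m13 = m1 NOR m4 = true NOR false = false

m5 = true, m8 = false, m13 = false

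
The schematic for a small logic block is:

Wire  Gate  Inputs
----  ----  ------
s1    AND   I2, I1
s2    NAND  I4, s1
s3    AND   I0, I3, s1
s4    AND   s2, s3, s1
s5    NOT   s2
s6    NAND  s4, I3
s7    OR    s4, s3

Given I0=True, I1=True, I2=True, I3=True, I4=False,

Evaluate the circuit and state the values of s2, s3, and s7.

s1 = I2 AND I1 = True AND True = True
s2 = I4 NAND s1 = False NAND True = True
s3 = I0 AND I3 AND s1 = True AND True AND True = True
s4 = s2 AND s3 AND s1 = True AND True AND True = True
s7 = s4 OR s3 = True OR True = True

s2 = True  s3 = True  s7 = True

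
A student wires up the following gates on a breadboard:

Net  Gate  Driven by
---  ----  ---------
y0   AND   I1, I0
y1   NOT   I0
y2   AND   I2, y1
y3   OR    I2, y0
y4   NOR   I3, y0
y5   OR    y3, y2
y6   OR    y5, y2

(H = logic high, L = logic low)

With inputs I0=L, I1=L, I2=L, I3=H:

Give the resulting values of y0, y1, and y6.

y0 = L, y1 = H, y6 = L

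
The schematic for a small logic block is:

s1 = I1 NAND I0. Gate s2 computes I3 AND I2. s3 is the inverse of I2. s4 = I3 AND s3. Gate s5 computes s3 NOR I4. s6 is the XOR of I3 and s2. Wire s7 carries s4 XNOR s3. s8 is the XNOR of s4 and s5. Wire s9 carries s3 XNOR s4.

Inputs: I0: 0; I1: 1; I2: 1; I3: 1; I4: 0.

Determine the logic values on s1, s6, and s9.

s1 = 1, s6 = 0, s9 = 1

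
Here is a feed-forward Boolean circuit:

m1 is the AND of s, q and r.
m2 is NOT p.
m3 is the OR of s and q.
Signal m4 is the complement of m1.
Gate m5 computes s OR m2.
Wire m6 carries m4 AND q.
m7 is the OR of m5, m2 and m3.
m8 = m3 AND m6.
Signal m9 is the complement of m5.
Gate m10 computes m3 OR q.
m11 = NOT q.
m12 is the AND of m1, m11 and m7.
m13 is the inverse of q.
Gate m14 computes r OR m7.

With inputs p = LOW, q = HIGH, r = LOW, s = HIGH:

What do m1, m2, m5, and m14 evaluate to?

m1 = s AND q AND r = HIGH AND HIGH AND LOW = LOW
m2 = NOT p = NOT LOW = HIGH
m3 = s OR q = HIGH OR HIGH = HIGH
m5 = s OR m2 = HIGH OR HIGH = HIGH
m7 = m5 OR m2 OR m3 = HIGH OR HIGH OR HIGH = HIGH
m14 = r OR m7 = LOW OR HIGH = HIGH

m1 = LOW, m2 = HIGH, m5 = HIGH, m14 = HIGH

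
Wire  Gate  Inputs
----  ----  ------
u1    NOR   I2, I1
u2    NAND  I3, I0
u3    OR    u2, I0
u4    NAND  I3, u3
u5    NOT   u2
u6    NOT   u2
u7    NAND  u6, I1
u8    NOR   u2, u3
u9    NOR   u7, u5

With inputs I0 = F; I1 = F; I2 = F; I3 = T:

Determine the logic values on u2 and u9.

u2 = I3 NAND I0 = T NAND F = T
u5 = NOT u2 = NOT T = F
u6 = NOT u2 = NOT T = F
u7 = u6 NAND I1 = F NAND F = T
u9 = u7 NOR u5 = T NOR F = F

u2 = T, u9 = F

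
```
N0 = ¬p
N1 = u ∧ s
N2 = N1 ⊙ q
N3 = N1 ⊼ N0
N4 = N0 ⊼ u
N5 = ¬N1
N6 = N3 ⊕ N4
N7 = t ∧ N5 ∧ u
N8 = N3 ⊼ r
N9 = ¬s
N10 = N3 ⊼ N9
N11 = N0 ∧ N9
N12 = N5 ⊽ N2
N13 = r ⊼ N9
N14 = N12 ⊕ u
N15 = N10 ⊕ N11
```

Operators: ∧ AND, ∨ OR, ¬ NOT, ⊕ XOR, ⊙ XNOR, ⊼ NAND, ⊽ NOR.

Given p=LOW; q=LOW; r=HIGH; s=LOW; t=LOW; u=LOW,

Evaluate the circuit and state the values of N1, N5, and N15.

N1 = LOW, N5 = HIGH, N15 = HIGH

N0 = NOT p = NOT LOW = HIGH
N1 = u AND s = LOW AND LOW = LOW
N3 = N1 NAND N0 = LOW NAND HIGH = HIGH
N5 = NOT N1 = NOT LOW = HIGH
N9 = NOT s = NOT LOW = HIGH
N10 = N3 NAND N9 = HIGH NAND HIGH = LOW
N11 = N0 AND N9 = HIGH AND HIGH = HIGH
N15 = N10 XOR N11 = LOW XOR HIGH = HIGH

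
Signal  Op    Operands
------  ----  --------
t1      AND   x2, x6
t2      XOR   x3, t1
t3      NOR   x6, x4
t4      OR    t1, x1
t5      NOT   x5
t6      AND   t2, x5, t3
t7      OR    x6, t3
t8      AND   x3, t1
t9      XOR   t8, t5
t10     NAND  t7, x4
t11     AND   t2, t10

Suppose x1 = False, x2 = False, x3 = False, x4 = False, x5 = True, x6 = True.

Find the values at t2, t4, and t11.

t2 = False; t4 = False; t11 = False

t1 = x2 AND x6 = False AND True = False
t2 = x3 XOR t1 = False XOR False = False
t3 = x6 NOR x4 = True NOR False = False
t4 = t1 OR x1 = False OR False = False
t7 = x6 OR t3 = True OR False = True
t10 = t7 NAND x4 = True NAND False = True
t11 = t2 AND t10 = False AND True = False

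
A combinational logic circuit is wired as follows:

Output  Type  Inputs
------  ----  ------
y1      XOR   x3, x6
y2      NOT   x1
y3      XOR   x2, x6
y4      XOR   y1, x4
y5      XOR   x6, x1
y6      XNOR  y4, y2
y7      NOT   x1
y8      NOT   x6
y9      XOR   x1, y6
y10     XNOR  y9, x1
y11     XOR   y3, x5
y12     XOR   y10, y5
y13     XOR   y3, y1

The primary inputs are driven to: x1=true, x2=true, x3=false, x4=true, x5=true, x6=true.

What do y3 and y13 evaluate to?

y3 = false, y13 = true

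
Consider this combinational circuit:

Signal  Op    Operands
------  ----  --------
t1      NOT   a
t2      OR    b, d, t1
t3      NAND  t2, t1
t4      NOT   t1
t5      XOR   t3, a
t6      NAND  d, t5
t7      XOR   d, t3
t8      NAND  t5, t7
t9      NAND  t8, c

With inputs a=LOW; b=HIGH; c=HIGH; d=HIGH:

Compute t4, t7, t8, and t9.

t4 = LOW, t7 = HIGH, t8 = HIGH, t9 = LOW

t1 = NOT a = NOT LOW = HIGH
t2 = b OR d OR t1 = HIGH OR HIGH OR HIGH = HIGH
t3 = t2 NAND t1 = HIGH NAND HIGH = LOW
t4 = NOT t1 = NOT HIGH = LOW
t5 = t3 XOR a = LOW XOR LOW = LOW
t7 = d XOR t3 = HIGH XOR LOW = HIGH
t8 = t5 NAND t7 = LOW NAND HIGH = HIGH
t9 = t8 NAND c = HIGH NAND HIGH = LOW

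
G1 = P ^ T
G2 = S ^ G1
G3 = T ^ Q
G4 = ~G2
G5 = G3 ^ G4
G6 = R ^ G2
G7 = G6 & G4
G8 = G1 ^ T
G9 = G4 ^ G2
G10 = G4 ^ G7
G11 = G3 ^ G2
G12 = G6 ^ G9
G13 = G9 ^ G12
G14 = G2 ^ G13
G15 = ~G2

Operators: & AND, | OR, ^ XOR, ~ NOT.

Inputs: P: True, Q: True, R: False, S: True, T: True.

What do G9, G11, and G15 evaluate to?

G9 = True, G11 = True, G15 = False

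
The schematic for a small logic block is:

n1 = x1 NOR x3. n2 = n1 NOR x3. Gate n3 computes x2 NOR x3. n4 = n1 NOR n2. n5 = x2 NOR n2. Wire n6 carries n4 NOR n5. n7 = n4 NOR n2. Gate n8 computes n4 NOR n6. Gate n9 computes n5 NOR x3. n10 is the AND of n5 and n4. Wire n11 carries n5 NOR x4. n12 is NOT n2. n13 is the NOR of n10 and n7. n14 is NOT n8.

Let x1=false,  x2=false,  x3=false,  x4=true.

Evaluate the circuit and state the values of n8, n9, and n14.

n8 = true; n9 = false; n14 = false

n1 = x1 NOR x3 = false NOR false = true
n2 = n1 NOR x3 = true NOR false = false
n4 = n1 NOR n2 = true NOR false = false
n5 = x2 NOR n2 = false NOR false = true
n6 = n4 NOR n5 = false NOR true = false
n8 = n4 NOR n6 = false NOR false = true
n9 = n5 NOR x3 = true NOR false = false
n14 = NOT n8 = NOT true = false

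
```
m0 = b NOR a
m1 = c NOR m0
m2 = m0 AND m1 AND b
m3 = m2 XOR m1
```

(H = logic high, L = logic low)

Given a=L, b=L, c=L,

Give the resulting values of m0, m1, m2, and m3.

m0 = H; m1 = L; m2 = L; m3 = L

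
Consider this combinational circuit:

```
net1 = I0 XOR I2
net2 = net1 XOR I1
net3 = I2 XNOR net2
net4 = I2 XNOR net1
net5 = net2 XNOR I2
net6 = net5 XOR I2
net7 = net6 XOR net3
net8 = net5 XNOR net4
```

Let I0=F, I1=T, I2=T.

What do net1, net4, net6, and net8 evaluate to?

net1 = T; net4 = T; net6 = T; net8 = F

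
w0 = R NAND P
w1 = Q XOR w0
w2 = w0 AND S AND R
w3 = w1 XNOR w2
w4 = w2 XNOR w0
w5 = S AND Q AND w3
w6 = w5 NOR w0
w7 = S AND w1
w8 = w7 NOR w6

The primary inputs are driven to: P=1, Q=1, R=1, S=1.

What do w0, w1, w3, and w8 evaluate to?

w0 = R NAND P = 1 NAND 1 = 0
w1 = Q XOR w0 = 1 XOR 0 = 1
w2 = w0 AND S AND R = 0 AND 1 AND 1 = 0
w3 = w1 XNOR w2 = 1 XNOR 0 = 0
w5 = S AND Q AND w3 = 1 AND 1 AND 0 = 0
w6 = w5 NOR w0 = 0 NOR 0 = 1
w7 = S AND w1 = 1 AND 1 = 1
w8 = w7 NOR w6 = 1 NOR 1 = 0

w0 = 0  w1 = 1  w3 = 0  w8 = 0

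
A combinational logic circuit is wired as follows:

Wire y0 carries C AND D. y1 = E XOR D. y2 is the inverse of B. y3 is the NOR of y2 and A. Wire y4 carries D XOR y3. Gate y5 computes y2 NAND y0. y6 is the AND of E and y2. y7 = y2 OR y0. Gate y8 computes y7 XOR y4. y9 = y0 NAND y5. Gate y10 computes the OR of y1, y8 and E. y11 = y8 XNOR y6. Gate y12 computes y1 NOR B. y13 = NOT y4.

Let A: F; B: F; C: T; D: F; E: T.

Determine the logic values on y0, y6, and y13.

y0 = C AND D = T AND F = F
y2 = NOT B = NOT F = T
y3 = y2 NOR A = T NOR F = F
y4 = D XOR y3 = F XOR F = F
y6 = E AND y2 = T AND T = T
y13 = NOT y4 = NOT F = T

y0 = F  y6 = T  y13 = T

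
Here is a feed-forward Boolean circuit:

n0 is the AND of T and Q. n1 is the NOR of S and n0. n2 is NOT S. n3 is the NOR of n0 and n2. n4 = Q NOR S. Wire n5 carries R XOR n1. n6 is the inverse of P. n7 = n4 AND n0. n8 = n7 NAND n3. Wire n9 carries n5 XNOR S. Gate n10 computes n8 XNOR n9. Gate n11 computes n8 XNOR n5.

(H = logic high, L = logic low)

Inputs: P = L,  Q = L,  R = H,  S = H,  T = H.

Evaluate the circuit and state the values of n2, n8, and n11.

n0 = T AND Q = H AND L = L
n1 = S NOR n0 = H NOR L = L
n2 = NOT S = NOT H = L
n3 = n0 NOR n2 = L NOR L = H
n4 = Q NOR S = L NOR H = L
n5 = R XOR n1 = H XOR L = H
n7 = n4 AND n0 = L AND L = L
n8 = n7 NAND n3 = L NAND H = H
n11 = n8 XNOR n5 = H XNOR H = H

n2 = L, n8 = H, n11 = H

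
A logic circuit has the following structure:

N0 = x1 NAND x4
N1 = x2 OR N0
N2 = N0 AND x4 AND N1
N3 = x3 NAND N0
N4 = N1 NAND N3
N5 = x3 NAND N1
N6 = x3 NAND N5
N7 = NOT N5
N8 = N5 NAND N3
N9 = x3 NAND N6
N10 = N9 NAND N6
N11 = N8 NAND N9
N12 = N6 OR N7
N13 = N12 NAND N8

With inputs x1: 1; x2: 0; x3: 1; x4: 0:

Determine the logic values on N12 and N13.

N0 = x1 NAND x4 = 1 NAND 0 = 1
N1 = x2 OR N0 = 0 OR 1 = 1
N3 = x3 NAND N0 = 1 NAND 1 = 0
N5 = x3 NAND N1 = 1 NAND 1 = 0
N6 = x3 NAND N5 = 1 NAND 0 = 1
N7 = NOT N5 = NOT 0 = 1
N8 = N5 NAND N3 = 0 NAND 0 = 1
N12 = N6 OR N7 = 1 OR 1 = 1
N13 = N12 NAND N8 = 1 NAND 1 = 0

N12 = 1, N13 = 0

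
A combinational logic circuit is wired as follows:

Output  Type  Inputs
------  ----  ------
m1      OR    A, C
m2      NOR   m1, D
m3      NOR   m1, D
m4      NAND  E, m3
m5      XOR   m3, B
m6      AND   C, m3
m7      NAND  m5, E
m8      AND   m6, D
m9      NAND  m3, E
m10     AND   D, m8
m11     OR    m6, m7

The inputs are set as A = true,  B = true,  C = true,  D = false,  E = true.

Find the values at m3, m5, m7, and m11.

m3 = false; m5 = true; m7 = false; m11 = false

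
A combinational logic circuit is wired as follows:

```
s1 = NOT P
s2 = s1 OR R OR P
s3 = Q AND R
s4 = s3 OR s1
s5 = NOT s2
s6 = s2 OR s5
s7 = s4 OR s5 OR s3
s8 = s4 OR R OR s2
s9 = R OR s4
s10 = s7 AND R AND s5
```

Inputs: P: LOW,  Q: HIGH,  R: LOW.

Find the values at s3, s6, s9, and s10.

s3 = LOW  s6 = HIGH  s9 = HIGH  s10 = LOW

s1 = NOT P = NOT LOW = HIGH
s2 = s1 OR R OR P = HIGH OR LOW OR LOW = HIGH
s3 = Q AND R = HIGH AND LOW = LOW
s4 = s3 OR s1 = LOW OR HIGH = HIGH
s5 = NOT s2 = NOT HIGH = LOW
s6 = s2 OR s5 = HIGH OR LOW = HIGH
s7 = s4 OR s5 OR s3 = HIGH OR LOW OR LOW = HIGH
s9 = R OR s4 = LOW OR HIGH = HIGH
s10 = s7 AND R AND s5 = HIGH AND LOW AND LOW = LOW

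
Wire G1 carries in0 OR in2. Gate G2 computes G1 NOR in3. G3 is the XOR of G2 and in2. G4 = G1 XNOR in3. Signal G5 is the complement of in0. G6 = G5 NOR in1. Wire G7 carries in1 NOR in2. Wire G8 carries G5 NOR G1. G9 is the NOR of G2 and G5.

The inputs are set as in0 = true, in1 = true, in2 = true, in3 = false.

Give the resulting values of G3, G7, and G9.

G1 = in0 OR in2 = true OR true = true
G2 = G1 NOR in3 = true NOR false = false
G3 = G2 XOR in2 = false XOR true = true
G5 = NOT in0 = NOT true = false
G7 = in1 NOR in2 = true NOR true = false
G9 = G2 NOR G5 = false NOR false = true

G3 = true  G7 = false  G9 = true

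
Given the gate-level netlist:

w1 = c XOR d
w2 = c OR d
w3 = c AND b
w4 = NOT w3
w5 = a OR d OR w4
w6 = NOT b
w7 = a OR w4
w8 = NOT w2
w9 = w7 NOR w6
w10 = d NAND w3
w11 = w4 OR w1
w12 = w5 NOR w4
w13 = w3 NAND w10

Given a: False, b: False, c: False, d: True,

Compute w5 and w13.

w3 = c AND b = False AND False = False
w4 = NOT w3 = NOT False = True
w5 = a OR d OR w4 = False OR True OR True = True
w10 = d NAND w3 = True NAND False = True
w13 = w3 NAND w10 = False NAND True = True

w5 = True  w13 = True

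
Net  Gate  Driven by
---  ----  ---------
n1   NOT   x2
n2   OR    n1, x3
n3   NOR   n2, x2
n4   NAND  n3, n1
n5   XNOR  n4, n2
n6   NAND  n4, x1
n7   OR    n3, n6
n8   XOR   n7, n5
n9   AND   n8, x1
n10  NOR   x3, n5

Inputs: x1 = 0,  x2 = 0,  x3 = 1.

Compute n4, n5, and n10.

n4 = 1  n5 = 1  n10 = 0

n1 = NOT x2 = NOT 0 = 1
n2 = n1 OR x3 = 1 OR 1 = 1
n3 = n2 NOR x2 = 1 NOR 0 = 0
n4 = n3 NAND n1 = 0 NAND 1 = 1
n5 = n4 XNOR n2 = 1 XNOR 1 = 1
n10 = x3 NOR n5 = 1 NOR 1 = 0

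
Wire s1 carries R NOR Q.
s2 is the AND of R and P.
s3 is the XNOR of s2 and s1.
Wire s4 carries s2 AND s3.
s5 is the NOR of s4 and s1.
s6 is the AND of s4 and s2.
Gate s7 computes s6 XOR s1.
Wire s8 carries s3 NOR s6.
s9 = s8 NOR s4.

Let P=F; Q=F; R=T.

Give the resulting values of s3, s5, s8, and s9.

s1 = R NOR Q = T NOR F = F
s2 = R AND P = T AND F = F
s3 = s2 XNOR s1 = F XNOR F = T
s4 = s2 AND s3 = F AND T = F
s5 = s4 NOR s1 = F NOR F = T
s6 = s4 AND s2 = F AND F = F
s8 = s3 NOR s6 = T NOR F = F
s9 = s8 NOR s4 = F NOR F = T

s3 = T, s5 = T, s8 = F, s9 = T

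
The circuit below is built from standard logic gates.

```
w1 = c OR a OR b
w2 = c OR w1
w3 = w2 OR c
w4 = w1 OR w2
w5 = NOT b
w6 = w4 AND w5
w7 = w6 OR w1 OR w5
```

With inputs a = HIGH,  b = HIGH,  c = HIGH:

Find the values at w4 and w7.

w1 = c OR a OR b = HIGH OR HIGH OR HIGH = HIGH
w2 = c OR w1 = HIGH OR HIGH = HIGH
w4 = w1 OR w2 = HIGH OR HIGH = HIGH
w5 = NOT b = NOT HIGH = LOW
w6 = w4 AND w5 = HIGH AND LOW = LOW
w7 = w6 OR w1 OR w5 = LOW OR HIGH OR LOW = HIGH

w4 = HIGH  w7 = HIGH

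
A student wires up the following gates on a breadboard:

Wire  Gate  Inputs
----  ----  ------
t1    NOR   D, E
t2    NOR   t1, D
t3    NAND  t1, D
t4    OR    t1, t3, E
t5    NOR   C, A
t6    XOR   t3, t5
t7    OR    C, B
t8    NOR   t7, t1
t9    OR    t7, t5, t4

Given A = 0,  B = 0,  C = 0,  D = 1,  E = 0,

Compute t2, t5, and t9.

t1 = D NOR E = 1 NOR 0 = 0
t2 = t1 NOR D = 0 NOR 1 = 0
t3 = t1 NAND D = 0 NAND 1 = 1
t4 = t1 OR t3 OR E = 0 OR 1 OR 0 = 1
t5 = C NOR A = 0 NOR 0 = 1
t7 = C OR B = 0 OR 0 = 0
t9 = t7 OR t5 OR t4 = 0 OR 1 OR 1 = 1

t2 = 0, t5 = 1, t9 = 1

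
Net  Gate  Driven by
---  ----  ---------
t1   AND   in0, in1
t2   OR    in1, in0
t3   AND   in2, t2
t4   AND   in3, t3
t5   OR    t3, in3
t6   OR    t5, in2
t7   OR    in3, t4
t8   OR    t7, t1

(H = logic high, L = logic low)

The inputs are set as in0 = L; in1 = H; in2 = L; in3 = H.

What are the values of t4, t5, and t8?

t4 = L  t5 = H  t8 = H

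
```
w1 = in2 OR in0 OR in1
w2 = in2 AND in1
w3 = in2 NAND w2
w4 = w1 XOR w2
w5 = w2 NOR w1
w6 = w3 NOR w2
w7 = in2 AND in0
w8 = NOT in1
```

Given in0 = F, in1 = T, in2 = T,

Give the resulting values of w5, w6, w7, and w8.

w5 = F; w6 = F; w7 = F; w8 = F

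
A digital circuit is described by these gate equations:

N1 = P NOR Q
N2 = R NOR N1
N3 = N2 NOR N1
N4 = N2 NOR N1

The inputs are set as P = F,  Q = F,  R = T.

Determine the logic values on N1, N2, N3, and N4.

N1 = T, N2 = F, N3 = F, N4 = F

N1 = P NOR Q = F NOR F = T
N2 = R NOR N1 = T NOR T = F
N3 = N2 NOR N1 = F NOR T = F
N4 = N2 NOR N1 = F NOR T = F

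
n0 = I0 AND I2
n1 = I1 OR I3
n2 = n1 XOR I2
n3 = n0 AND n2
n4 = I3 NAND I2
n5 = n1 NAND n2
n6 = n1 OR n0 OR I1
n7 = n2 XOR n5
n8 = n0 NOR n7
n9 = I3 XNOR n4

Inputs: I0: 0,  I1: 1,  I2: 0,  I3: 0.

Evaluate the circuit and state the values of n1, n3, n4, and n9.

n0 = I0 AND I2 = 0 AND 0 = 0
n1 = I1 OR I3 = 1 OR 0 = 1
n2 = n1 XOR I2 = 1 XOR 0 = 1
n3 = n0 AND n2 = 0 AND 1 = 0
n4 = I3 NAND I2 = 0 NAND 0 = 1
n9 = I3 XNOR n4 = 0 XNOR 1 = 0

n1 = 1; n3 = 0; n4 = 1; n9 = 0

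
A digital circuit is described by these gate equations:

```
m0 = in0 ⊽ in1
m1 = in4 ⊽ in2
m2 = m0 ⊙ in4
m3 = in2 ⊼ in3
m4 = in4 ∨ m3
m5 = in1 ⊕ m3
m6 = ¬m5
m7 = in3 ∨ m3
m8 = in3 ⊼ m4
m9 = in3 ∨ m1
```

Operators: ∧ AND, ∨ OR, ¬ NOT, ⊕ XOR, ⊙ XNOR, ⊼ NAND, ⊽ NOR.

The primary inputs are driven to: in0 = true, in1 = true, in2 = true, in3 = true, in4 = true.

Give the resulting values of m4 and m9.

m1 = in4 NOR in2 = true NOR true = false
m3 = in2 NAND in3 = true NAND true = false
m4 = in4 OR m3 = true OR false = true
m9 = in3 OR m1 = true OR false = true

m4 = true  m9 = true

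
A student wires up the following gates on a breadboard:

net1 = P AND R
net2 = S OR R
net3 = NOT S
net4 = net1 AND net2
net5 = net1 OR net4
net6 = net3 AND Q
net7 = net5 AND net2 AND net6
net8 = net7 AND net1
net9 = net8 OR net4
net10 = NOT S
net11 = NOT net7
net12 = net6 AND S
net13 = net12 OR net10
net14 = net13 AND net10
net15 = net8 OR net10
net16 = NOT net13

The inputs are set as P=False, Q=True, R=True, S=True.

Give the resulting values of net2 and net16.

net2 = S OR R = True OR True = True
net3 = NOT S = NOT True = False
net6 = net3 AND Q = False AND True = False
net10 = NOT S = NOT True = False
net12 = net6 AND S = False AND True = False
net13 = net12 OR net10 = False OR False = False
net16 = NOT net13 = NOT False = True

net2 = True  net16 = True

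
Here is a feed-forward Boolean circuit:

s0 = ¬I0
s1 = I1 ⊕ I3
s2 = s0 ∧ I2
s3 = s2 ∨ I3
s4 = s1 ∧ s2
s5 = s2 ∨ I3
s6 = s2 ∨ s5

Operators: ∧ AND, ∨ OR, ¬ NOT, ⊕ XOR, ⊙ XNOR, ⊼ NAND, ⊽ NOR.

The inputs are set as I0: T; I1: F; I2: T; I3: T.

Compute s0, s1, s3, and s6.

s0 = F  s1 = T  s3 = T  s6 = T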